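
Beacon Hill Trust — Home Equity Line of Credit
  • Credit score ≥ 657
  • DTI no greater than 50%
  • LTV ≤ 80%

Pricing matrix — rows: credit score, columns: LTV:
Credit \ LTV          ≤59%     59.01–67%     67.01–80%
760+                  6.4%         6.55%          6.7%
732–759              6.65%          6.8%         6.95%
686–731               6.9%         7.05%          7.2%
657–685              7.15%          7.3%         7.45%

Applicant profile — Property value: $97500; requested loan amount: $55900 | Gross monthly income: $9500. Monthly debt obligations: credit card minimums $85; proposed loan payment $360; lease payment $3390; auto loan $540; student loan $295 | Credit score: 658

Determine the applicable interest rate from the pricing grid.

7.15%

Credit score 658 ≥ 657; Total monthly debts = (85 + 360 + 3,390 + 540 + 295) = 4,670. DTI: 4,670 ÷ 9,500 = 49.2%, within the 50% cap
LTV: 55,900 ÷ 97,500 = 57.3%, within 80% cap
Score 658 is in the 657–685 band; LTV 57.3% is in the ≤59% band → 7.15%.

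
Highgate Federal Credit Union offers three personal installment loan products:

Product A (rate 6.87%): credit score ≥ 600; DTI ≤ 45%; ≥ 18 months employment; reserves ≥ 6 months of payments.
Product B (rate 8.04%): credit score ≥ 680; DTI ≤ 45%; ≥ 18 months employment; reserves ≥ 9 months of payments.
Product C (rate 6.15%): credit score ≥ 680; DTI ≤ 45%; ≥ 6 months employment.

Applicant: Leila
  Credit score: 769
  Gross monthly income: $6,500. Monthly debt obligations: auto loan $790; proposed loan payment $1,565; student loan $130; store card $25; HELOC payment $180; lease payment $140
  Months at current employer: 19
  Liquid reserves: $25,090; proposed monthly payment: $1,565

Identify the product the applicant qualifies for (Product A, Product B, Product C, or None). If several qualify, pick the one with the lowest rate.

Product C

Total debts = (790 + 1,565 + 130 + 25 + 180 + 140) = 2,830; DTI = 2,830/6,500 = 43.5%.
Reserves = 25,090/1,565 = 16.0 months.
Product A: score 769 ≥ 600; DTI 43.5% ≤ 45%; employment 19 ≥ 18 mo; reserves 16.0 ≥ 6 mo → qualifies.
Product B: score 769 ≥ 680; DTI 43.5% ≤ 45%; employment 19 ≥ 18 mo; reserves 16.0 ≥ 9 mo → qualifies.
Product C: score 769 ≥ 680; DTI 43.5% ≤ 45%; employment 19 ≥ 6 mo → qualifies.
Qualifying: Product A, Product B, Product C. Lowest rate is 6.15% → Product C.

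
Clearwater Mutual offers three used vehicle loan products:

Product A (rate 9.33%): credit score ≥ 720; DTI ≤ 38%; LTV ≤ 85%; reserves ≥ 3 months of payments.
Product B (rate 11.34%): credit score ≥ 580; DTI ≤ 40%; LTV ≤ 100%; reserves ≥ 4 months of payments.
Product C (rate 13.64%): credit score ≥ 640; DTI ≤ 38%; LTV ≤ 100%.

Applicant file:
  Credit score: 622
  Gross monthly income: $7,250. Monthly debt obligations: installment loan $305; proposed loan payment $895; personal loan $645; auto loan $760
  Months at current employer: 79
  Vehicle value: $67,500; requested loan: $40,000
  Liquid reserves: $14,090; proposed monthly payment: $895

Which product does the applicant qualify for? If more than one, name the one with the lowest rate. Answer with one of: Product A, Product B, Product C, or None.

Total debts = (305 + 895 + 645 + 760) = 2,605; DTI = 2,605/7,250 = 35.9%.
LTV = 40,000/67,500 = 59.3%.
Reserves = 14,090/895 = 15.7 months.
Product A: score 622 < 720; DTI 35.9% ≤ 38%; LTV 59.3% ≤ 85%; reserves 15.7 ≥ 3 mo → does not qualify.
Product B: score 622 ≥ 580; DTI 35.9% ≤ 40%; LTV 59.3% ≤ 100%; reserves 15.7 ≥ 4 mo → qualifies.
Product C: score 622 < 640; DTI 35.9% ≤ 38%; LTV 59.3% ≤ 100% → does not qualify.

Product B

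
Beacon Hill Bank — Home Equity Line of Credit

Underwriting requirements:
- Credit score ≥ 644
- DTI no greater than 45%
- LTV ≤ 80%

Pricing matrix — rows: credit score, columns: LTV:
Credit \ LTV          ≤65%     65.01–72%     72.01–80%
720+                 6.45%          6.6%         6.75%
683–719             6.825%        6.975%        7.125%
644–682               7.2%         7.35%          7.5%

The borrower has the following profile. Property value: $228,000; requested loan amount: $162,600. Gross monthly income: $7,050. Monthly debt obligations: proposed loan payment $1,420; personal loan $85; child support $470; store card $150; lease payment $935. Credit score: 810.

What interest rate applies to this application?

Credit score 810 ≥ 644; Total monthly debts = (1,420 + 85 + 470 + 150 + 935) = 3,060. DTI: 3,060 ÷ 7,050 = 43.4%, within the 45% cap
LTV: 162,600 ÷ 228,000 = 71.3%, within 80% cap
Credit 810 → row 720+; LTV 71.3% → column 65.01–72%. Grid cell → 6.6%.

6.6%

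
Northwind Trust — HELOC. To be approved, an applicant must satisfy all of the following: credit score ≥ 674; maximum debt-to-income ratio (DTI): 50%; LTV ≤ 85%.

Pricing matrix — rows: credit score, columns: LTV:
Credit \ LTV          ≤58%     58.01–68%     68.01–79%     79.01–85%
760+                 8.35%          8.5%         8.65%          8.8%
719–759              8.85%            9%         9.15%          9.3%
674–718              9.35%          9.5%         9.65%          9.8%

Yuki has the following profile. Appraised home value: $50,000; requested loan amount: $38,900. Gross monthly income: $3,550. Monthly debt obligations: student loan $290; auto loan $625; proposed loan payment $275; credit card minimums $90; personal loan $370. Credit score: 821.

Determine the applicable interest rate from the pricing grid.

Credit score 821 ≥ 674; Total monthly debts = (290 + 625 + 275 + 90 + 370) = 1,650. DTI = 1,650/3,550 = 46.5% ≤ 50%
LTV = 38,900/50,000 = 77.8% ≤ 85%
Row: 821 falls in 760+. Column: 77.8% falls in 68.01–79%. Rate = 8.65%.

8.65%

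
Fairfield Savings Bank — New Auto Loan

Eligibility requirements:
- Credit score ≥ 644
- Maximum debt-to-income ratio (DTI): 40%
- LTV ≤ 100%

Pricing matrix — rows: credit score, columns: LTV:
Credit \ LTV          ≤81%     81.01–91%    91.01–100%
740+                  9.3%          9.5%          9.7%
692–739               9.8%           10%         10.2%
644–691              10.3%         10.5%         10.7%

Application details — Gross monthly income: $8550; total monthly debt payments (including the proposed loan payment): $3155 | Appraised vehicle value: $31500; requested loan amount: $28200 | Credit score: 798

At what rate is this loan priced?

Credit score 798 ≥ 644; Debt-to-income = 3,155/8,550 = 36.9% — meets 40% limit
Loan-to-value = 28,200/31,500 = 89.5% — pass (100% max)
Score 798 is in the 740+ band; LTV 89.5% is in the 81.01–91% band → 9.5%.

9.5%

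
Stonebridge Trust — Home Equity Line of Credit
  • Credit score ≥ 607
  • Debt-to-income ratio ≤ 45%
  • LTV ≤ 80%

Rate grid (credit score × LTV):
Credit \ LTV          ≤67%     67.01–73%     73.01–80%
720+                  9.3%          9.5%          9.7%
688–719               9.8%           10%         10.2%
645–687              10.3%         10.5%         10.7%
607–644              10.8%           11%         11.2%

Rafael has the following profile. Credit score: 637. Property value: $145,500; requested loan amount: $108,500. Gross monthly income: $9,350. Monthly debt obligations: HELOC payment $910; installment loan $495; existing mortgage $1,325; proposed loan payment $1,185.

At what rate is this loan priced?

11.2%

Credit score 637 ≥ 607; Total monthly debts = (910 + 495 + 1,325 + 1,185) = 3,915. DTI: 3,915 ÷ 9,350 = 41.9%, within the 45% cap
LTV: 108,500 ÷ 145,500 = 74.6%, within 80% cap
Row: 637 falls in 607–644. Column: 74.6% falls in 73.01–80%. Rate = 11.2%.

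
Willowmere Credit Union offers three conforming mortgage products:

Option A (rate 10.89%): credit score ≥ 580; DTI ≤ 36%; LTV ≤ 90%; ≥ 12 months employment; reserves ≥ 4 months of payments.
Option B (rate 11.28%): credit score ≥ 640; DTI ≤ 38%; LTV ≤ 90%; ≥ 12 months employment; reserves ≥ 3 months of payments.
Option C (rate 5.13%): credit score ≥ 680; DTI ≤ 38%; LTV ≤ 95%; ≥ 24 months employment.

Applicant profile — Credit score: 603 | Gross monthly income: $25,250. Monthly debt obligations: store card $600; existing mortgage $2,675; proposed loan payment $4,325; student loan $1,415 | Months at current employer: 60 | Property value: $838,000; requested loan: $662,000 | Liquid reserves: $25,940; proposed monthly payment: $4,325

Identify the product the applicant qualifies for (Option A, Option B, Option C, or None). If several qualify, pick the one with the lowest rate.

Option A

Total debts = (600 + 2,675 + 4,325 + 1,415) = 9,015; DTI = 9,015/25,250 = 35.7%.
LTV = 662,000/838,000 = 79%.
Reserves = 25,940/4,325 = 6.0 months.
Option A: score 603 ≥ 580; DTI 35.7% ≤ 36%; LTV 79% ≤ 90%; employment 60 ≥ 12 mo; reserves 6.0 ≥ 4 mo → qualifies.
Option B: score 603 < 640; DTI 35.7% ≤ 38%; LTV 79% ≤ 90%; employment 60 ≥ 12 mo; reserves 6.0 ≥ 3 mo → does not qualify.
Option C: score 603 < 680; DTI 35.7% ≤ 38%; LTV 79% ≤ 95%; employment 60 ≥ 24 mo → does not qualify.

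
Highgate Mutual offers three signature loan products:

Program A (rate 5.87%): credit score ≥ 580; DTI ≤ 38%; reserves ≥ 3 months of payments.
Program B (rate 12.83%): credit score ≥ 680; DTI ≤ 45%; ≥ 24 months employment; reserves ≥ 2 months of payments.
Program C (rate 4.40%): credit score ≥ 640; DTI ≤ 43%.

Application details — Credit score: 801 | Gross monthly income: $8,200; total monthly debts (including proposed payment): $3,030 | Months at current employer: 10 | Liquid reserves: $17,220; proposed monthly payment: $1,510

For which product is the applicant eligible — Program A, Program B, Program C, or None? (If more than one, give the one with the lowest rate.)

Program C

DTI = 3,030/8,200 = 37%.
Reserves = 17,220/1,510 = 11.4 months.
Program A: score 801 ≥ 580; DTI 37% ≤ 38%; reserves 11.4 ≥ 3 mo → qualifies.
Program B: score 801 ≥ 680; DTI 37% ≤ 45%; employment 10 < 24 mo; reserves 11.4 ≥ 2 mo → does not qualify.
Program C: score 801 ≥ 640; DTI 37% ≤ 43% → qualifies.
Qualifying: Program A, Program C. Lowest rate is 4.40% → Program C.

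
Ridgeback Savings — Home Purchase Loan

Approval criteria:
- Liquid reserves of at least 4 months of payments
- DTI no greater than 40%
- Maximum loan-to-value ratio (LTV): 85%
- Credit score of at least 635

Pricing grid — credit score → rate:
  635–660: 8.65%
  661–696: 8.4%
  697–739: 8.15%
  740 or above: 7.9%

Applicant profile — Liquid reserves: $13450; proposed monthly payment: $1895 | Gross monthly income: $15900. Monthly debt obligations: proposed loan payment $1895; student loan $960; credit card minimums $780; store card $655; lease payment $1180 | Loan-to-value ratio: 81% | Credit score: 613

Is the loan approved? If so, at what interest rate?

Credit score 613 < 635 (below minimum)
Total monthly debts = (1,895 + 960 + 780 + 655 + 1,180) = 5,470. Debt-to-income = 5,470/15,900 = 34.4% — meets 40% limit
Reserves: 13,450 ÷ 1,895 = 7.1 months (meets 4-month minimum)
LTV 81% ≤ 85%
Not all requirements met → denied.

Denied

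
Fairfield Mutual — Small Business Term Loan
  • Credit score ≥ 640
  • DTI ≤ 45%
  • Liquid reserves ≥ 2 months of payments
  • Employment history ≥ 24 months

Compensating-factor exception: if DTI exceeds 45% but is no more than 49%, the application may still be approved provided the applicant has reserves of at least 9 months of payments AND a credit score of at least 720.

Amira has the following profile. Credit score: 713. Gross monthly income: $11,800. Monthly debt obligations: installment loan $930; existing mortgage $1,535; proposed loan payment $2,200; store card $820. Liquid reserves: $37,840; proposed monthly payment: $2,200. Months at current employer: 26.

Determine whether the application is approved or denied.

Credit score 713 ≥ 640 (meets base)
Total debts = (930 + 1,535 + 2,200 + 820) = 5,485. DTI = 5,485/11,800 = 46.5% > 45% — standard DTI limit exceeded.
Reserves = 37,840/2,200 = 17.2 months ≥ 2
Employment 26 ≥ 24 months
46.5% falls in the override range (45%–49%), so the compensating-factor test applies.
Override check — reserves: 17.2 mo (ok); score: 713 (below 720).
Compensating-factor requirement not fully met.

Denied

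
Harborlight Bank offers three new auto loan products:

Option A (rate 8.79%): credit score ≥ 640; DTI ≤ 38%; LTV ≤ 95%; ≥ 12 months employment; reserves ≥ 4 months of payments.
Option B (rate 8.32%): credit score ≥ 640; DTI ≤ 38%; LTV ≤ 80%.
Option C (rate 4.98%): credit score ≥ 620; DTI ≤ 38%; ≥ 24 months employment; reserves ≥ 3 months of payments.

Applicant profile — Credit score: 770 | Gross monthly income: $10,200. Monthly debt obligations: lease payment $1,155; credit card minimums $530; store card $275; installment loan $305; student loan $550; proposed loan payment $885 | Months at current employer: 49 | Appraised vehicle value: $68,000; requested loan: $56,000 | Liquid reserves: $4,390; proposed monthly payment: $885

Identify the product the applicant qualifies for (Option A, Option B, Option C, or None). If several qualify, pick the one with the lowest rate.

Option C

Total debts = (1,155 + 530 + 275 + 305 + 550 + 885) = 3,700; DTI = 3,700/10,200 = 36.3%.
LTV = 56,000/68,000 = 82.4%.
Reserves = 4,390/885 = 5.0 months.
Option A: score 770 ≥ 640; DTI 36.3% ≤ 38%; LTV 82.4% ≤ 95%; employment 49 ≥ 12 mo; reserves 5.0 ≥ 4 mo → qualifies.
Option B: score 770 ≥ 640; DTI 36.3% ≤ 38%; LTV 82.4% > 80% → does not qualify.
Option C: score 770 ≥ 620; DTI 36.3% ≤ 38%; employment 49 ≥ 24 mo; reserves 5.0 ≥ 3 mo → qualifies.
Qualifying: Option A, Option C. Lowest rate is 4.98% → Option C.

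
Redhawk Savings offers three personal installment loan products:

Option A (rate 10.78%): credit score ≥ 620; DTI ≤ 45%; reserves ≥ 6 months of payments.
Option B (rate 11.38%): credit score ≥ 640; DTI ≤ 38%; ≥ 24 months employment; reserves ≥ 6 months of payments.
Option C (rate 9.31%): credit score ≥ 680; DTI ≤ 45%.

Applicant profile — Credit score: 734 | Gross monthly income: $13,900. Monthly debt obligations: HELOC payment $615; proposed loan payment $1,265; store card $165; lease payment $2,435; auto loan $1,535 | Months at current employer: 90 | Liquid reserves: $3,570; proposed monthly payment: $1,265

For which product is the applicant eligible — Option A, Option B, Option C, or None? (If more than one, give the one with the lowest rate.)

Total debts = (615 + 1,265 + 165 + 2,435 + 1,535) = 6,015; DTI = 6,015/13,900 = 43.3%.
Reserves = 3,570/1,265 = 2.8 months.
Option A: score 734 ≥ 620; DTI 43.3% ≤ 45%; reserves 2.8 < 6 mo → does not qualify.
Option B: score 734 ≥ 640; DTI 43.3% > 38%; employment 90 ≥ 24 mo; reserves 2.8 < 6 mo → does not qualify.
Option C: score 734 ≥ 680; DTI 43.3% ≤ 45% → qualifies.

Option C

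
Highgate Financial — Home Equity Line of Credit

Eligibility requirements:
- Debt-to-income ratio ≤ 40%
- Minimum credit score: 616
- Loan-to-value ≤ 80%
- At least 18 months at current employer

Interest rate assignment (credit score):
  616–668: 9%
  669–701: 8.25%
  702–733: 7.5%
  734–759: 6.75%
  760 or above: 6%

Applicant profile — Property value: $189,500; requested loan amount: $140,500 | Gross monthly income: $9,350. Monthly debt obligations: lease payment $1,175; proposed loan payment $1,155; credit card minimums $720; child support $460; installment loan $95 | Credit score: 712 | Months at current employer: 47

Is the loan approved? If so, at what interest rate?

Credit score 712 ≥ 616 (meets minimum)
LTV: 140,500 ÷ 189,500 = 74.1%, within 80% cap
Employment 47 ≥ 18 months
Total monthly debts = (1,175 + 1,155 + 720 + 460 + 95) = 3,605. DTI: 3,605 ÷ 9,350 = 38.6%, within the 40% cap
All requirements met. Score 712 falls in the 702–733 tier → 7.5%.

Approved at 7.5%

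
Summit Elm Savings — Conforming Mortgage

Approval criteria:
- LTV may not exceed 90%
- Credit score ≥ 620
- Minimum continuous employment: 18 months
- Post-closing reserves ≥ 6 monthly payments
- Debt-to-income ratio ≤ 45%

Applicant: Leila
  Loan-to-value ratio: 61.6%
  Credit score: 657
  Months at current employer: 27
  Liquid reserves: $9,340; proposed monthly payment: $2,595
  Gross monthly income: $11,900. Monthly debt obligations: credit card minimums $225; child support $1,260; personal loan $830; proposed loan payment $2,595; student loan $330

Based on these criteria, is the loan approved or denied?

Denied

LTV 61.6% — within 90%
Credit score 657 ≥ 620 (meets)
Employment 27 ≥ 18 months
Reserves = 9,340/2,595 = 3.6 months < 6
Total monthly debts = (225 + 1,260 + 830 + 2,595 + 330) = 5,240. Debt-to-income = 5,240/11,900 = 44% — meets 45% limit
Fails on reserves.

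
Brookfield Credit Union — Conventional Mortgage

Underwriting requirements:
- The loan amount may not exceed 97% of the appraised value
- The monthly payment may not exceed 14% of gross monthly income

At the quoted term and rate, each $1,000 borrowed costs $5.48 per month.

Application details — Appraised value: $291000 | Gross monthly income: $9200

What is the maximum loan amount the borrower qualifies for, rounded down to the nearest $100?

Payment cap: 14% × $9,200 = $1,288/month.
At $5.48 per $1,000, that supports 1,288/5.48 × 1,000 ≈ $235,036 → $235,000.
LTV cap: 97% × $291,000 = $282,270 → $282,200.
Binding constraint: payment-to-income.

$235,000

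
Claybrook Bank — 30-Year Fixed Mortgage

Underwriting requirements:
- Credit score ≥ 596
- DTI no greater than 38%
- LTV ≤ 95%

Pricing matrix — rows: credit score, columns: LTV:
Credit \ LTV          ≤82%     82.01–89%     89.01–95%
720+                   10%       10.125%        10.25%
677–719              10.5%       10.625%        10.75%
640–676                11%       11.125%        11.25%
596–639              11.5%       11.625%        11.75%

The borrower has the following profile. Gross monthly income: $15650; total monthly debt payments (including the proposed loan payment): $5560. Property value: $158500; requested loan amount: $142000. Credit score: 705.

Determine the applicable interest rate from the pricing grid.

10.75%

Credit score 705 ≥ 596; Debt-to-income = 5,560/15,650 = 35.5% — meets 38% limit
LTV = 142,000/158,500 = 89.6% ≤ 95%
Score 705 is in the 677–719 band; LTV 89.6% is in the 89.01–95% band → 10.75%.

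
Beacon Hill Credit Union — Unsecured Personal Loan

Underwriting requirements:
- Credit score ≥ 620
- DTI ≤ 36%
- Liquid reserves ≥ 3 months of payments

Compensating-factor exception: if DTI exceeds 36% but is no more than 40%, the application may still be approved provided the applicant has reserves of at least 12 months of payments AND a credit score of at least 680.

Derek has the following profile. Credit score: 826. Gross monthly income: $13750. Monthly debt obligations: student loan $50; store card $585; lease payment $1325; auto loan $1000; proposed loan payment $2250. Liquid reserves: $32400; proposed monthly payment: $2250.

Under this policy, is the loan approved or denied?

Credit score 826 ≥ 620 (meets base)
Total debts = (50 + 585 + 1,325 + 1,000 + 2,250) = 5,210. DTI = 5,210/13,750 = 37.9% > 36% — standard DTI limit exceeded.
Liquid reserves cover 32,400/2,250 = 14.4 months — ≥ 3 required
37.9% falls in the override range (36%–40%), so the compensating-factor test applies.
Reserves 14.4 ≥ 12 months; credit score 826 ≥ 680.
Both compensating conditions met → exception applies.

Approved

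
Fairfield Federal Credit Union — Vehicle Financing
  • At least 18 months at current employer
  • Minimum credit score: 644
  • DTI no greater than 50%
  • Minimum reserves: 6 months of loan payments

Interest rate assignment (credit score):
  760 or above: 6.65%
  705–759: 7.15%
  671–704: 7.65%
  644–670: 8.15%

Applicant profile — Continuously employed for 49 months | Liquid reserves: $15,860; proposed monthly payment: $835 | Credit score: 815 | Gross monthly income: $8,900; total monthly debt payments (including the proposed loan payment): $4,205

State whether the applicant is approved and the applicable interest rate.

Approved at 6.65%

Credit score 815 ≥ 644 (meets minimum)
Liquid reserves cover 15,860/835 = 19.0 months — ≥ 6 required
Employment 49 ≥ 18 months
DTI: 4,205 ÷ 8,900 = 47.2%, within the 50% cap
All requirements met. Score 815 falls in the 760 or above tier → 6.65%.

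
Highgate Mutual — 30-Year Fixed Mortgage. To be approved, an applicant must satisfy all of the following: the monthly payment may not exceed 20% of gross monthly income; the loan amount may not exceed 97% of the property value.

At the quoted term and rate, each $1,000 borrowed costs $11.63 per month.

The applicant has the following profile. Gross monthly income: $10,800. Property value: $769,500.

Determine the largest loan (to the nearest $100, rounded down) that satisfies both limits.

Payment cap: 20% × $10,800 = $2,160/month.
At $11.63 per $1,000, that supports 2,160/11.63 × 1,000 ≈ $185,726 → $185,700.
LTV cap: 97% × $769,500 = $746,415 → $746,400.
Binding constraint: payment-to-income.

$185,700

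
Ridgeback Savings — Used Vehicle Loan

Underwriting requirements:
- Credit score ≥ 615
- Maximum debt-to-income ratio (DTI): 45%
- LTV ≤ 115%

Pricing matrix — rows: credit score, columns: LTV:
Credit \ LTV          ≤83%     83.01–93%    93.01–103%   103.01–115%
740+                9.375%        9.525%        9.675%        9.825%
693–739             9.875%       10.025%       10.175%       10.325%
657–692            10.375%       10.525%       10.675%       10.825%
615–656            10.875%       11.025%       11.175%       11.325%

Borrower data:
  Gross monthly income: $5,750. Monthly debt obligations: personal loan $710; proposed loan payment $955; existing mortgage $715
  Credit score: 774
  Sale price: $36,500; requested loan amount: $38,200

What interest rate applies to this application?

9.825%

Credit score 774 ≥ 615; Total monthly debts = (710 + 955 + 715) = 2,380. Debt-to-income = 2,380/5,750 = 41.4% — meets 45% limit
Loan-to-value = 38,200/36,500 = 104.7% — pass (115% max)
Score 774 is in the 740+ band; LTV 104.7% is in the 103.01–115% band → 9.825%.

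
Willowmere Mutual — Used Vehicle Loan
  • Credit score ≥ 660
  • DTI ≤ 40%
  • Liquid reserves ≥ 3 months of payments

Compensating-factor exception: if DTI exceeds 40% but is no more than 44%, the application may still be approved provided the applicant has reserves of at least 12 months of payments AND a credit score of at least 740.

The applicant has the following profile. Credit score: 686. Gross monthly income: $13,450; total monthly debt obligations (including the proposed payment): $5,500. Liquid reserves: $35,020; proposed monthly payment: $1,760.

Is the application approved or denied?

Denied

Credit score 686 ≥ 660 (meets base)
DTI = 5,500/13,450 = 40.9% > 40% — standard DTI limit exceeded.
Reserves: 35,020 ÷ 1,760 = 19.9 months (meets 3-month minimum)
DTI 40.9% is within the 40%–44% exception band; checking compensating factors.
Reserves 19.9 ≥ 12 months; credit score 686 < 740.
Compensating-factor requirement not fully met.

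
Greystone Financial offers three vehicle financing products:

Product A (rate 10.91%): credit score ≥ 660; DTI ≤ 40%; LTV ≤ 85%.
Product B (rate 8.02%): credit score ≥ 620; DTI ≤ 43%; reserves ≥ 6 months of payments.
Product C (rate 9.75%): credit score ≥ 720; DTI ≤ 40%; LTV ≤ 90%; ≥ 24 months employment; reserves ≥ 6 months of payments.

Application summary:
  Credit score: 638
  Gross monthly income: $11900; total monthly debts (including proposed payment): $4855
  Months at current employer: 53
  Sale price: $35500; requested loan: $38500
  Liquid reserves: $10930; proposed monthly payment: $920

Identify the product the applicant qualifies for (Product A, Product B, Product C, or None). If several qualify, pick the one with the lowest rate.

DTI = 4,855/11,900 = 40.8%.
LTV = 38,500/35,500 = 108.5%.
Reserves = 10,930/920 = 11.9 months.
Product A: score 638 < 660; DTI 40.8% > 40%; LTV 108.5% > 85% → does not qualify.
Product B: score 638 ≥ 620; DTI 40.8% ≤ 43%; reserves 11.9 ≥ 6 mo → qualifies.
Product C: score 638 < 720; DTI 40.8% > 40%; LTV 108.5% > 90%; employment 53 ≥ 24 mo; reserves 11.9 ≥ 6 mo → does not qualify.

Product B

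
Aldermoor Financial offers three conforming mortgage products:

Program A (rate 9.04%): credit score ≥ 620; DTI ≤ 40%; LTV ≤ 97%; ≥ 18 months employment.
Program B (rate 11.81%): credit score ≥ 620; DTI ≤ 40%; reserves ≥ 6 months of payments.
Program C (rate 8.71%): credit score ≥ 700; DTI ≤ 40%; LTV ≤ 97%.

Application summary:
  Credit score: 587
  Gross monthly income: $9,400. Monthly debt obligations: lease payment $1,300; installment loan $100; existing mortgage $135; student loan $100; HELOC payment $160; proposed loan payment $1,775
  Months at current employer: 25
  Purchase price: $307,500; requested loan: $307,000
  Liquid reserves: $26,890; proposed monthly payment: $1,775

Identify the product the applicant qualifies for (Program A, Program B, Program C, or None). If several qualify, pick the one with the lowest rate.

None

Total debts = (1,300 + 100 + 135 + 100 + 160 + 1,775) = 3,570; DTI = 3,570/9,400 = 38%.
LTV = 307,000/307,500 = 99.8%.
Reserves = 26,890/1,775 = 15.1 months.
Program A: score 587 < 620; DTI 38% ≤ 40%; LTV 99.8% > 97%; employment 25 ≥ 18 mo → does not qualify.
Program B: score 587 < 620; DTI 38% ≤ 40%; reserves 15.1 ≥ 6 mo → does not qualify.
Program C: score 587 < 700; DTI 38% ≤ 40%; LTV 99.8% > 97% → does not qualify.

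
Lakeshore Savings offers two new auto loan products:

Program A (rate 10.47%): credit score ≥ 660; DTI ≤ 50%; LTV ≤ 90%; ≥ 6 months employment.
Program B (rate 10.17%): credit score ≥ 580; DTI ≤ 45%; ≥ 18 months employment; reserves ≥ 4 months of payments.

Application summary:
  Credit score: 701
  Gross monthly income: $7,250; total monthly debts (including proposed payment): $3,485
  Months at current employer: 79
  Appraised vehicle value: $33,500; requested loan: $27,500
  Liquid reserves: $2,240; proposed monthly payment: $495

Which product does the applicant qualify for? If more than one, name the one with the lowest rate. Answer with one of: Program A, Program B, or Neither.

DTI = 3,485/7,250 = 48.1%.
LTV = 27,500/33,500 = 82.1%.
Reserves = 2,240/495 = 4.5 months.
Program A: score 701 ≥ 660; DTI 48.1% ≤ 50%; LTV 82.1% ≤ 90%; employment 79 ≥ 6 mo → qualifies.
Program B: score 701 ≥ 580; DTI 48.1% > 45%; employment 79 ≥ 18 mo; reserves 4.5 ≥ 4 mo → does not qualify.

Program A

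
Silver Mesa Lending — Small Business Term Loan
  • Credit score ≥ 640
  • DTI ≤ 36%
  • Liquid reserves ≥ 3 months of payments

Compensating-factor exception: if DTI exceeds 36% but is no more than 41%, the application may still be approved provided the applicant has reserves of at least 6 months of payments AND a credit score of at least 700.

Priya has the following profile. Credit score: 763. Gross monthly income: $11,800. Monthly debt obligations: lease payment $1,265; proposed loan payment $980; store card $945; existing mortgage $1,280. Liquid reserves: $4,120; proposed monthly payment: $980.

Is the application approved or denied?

Denied

Credit score 763 ≥ 640 (meets base)
Total debts = (1,265 + 980 + 945 + 1,280) = 4,470. DTI = 4,470/11,800 = 37.9% > 36% — standard DTI limit exceeded.
Reserves: 4,120 ÷ 980 = 4.2 months (meets 3-month minimum)
37.9% falls in the override range (36%–41%), so the compensating-factor test applies.
Override check — reserves: 4.2 mo (short of 6); score: 763 (ok).
Override conditions not both satisfied; exception does not apply.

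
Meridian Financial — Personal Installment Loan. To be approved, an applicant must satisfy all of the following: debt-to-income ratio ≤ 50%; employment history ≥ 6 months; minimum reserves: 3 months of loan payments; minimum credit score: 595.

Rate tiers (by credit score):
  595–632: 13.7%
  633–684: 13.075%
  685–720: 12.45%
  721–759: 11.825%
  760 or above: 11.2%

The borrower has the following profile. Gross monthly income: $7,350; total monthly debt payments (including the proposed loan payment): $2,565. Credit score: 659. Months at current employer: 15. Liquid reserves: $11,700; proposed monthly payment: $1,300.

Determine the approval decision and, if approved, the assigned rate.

Credit score 659 ≥ 595 (meets minimum)
Reserves = 11,700/1,300 = 9.0 months ≥ 3
Employment 15 ≥ 6 months
DTI = 2,565/7,350 = 34.9% ≤ 50%
All requirements met. Score 659 falls in the 633–684 tier → 13.075%.

Approved at 13.075%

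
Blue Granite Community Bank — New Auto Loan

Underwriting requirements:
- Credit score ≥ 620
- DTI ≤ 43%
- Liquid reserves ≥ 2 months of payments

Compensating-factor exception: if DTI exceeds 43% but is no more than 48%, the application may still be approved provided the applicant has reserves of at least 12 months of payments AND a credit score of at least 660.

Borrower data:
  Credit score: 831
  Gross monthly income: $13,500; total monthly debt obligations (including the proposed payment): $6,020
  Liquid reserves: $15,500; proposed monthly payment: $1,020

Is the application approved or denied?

Credit score 831 ≥ 620 (meets base)
DTI: 6,020 ÷ 13,500 = 44.6%, over the 43% base limit.
Reserves: 15,500 ÷ 1,020 = 15.2 months (meets 2-month minimum)
44.6% falls in the override range (43%–48%), so the compensating-factor test applies.
Override check — reserves: 15.2 mo (ok); score: 831 (ok).
Both compensating conditions met → exception applies.

Approved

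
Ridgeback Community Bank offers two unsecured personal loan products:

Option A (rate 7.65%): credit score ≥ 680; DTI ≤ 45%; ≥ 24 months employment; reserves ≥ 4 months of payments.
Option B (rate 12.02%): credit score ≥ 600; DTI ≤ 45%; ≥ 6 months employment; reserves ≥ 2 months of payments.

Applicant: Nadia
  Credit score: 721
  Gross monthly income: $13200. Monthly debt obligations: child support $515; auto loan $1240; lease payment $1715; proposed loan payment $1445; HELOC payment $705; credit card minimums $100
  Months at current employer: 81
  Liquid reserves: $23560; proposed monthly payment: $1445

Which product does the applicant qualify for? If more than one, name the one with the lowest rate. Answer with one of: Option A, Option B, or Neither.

Total debts = (515 + 1,240 + 1,715 + 1,445 + 705 + 100) = 5,720; DTI = 5,720/13,200 = 43.3%.
Reserves = 23,560/1,445 = 16.3 months.
Option A: score 721 ≥ 680; DTI 43.3% ≤ 45%; employment 81 ≥ 24 mo; reserves 16.3 ≥ 4 mo → qualifies.
Option B: score 721 ≥ 600; DTI 43.3% ≤ 45%; employment 81 ≥ 6 mo; reserves 16.3 ≥ 2 mo → qualifies.
Qualifying: Option A, Option B. Lowest rate is 7.65% → Option A.

Option A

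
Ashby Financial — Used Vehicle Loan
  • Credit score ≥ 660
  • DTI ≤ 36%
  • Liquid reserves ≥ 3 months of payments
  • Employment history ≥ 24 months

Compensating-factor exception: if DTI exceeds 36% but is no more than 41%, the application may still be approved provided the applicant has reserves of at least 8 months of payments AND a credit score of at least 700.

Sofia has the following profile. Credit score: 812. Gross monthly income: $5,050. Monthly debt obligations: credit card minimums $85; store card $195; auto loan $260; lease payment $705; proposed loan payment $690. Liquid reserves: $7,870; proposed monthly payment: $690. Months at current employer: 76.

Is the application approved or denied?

Approved

Credit score 812 ≥ 660 (meets base)
Total debts = (85 + 195 + 260 + 705 + 690) = 1,935. DTI: 1,935 ÷ 5,050 = 38.3%, over the 36% base limit.
Reserves: 7,870 ÷ 690 = 11.4 months (meets 3-month minimum)
Employment 76 ≥ 24 months
38.3% falls in the override range (36%–41%), so the compensating-factor test applies.
Reserves 11.4 ≥ 8 months; credit score 812 ≥ 700.
Both override conditions satisfied; DTI exception granted.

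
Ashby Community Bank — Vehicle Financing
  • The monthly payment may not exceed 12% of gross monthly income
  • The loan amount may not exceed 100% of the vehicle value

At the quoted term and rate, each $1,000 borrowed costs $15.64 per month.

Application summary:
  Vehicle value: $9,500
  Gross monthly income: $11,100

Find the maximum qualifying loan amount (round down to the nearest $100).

Payment cap: 12% × $11,100 = $1,332/month.
At $15.64 per $1,000, that supports 1,332/15.64 × 1,000 ≈ $85,166 → $85,100.
LTV cap: 100% × $9,500 = $9,500 → $9,500.
Binding constraint: loan-to-value.

$9,500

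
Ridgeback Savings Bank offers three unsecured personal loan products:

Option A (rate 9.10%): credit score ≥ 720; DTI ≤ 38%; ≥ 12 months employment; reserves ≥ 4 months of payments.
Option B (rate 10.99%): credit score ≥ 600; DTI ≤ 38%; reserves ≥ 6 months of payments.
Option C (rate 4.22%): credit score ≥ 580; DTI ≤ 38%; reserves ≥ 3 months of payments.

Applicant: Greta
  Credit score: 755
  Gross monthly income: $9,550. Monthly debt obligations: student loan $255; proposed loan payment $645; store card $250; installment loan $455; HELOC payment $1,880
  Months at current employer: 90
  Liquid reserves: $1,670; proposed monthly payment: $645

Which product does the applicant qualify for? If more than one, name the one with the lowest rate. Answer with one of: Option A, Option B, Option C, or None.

None

Total debts = (255 + 645 + 250 + 455 + 1,880) = 3,485; DTI = 3,485/9,550 = 36.5%.
Reserves = 1,670/645 = 2.6 months.
Option A: score 755 ≥ 720; DTI 36.5% ≤ 38%; employment 90 ≥ 12 mo; reserves 2.6 < 4 mo → does not qualify.
Option B: score 755 ≥ 600; DTI 36.5% ≤ 38%; reserves 2.6 < 6 mo → does not qualify.
Option C: score 755 ≥ 580; DTI 36.5% ≤ 38%; reserves 2.6 < 3 mo → does not qualify.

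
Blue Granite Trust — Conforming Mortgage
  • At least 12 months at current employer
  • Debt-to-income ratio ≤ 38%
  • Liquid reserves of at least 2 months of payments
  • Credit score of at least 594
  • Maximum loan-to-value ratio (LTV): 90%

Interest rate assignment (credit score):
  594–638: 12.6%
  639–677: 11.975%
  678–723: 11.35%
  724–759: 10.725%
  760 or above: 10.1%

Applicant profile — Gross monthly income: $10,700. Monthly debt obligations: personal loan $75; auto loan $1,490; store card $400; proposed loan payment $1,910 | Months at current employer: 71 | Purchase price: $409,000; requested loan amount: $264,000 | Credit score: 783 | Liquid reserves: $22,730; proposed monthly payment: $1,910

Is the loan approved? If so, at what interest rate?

Credit score 783 ≥ 594 (meets minimum)
Total monthly debts = (75 + 1,490 + 400 + 1,910) = 3,875. Debt-to-income = 3,875/10,700 = 36.2% — meets 38% limit
LTV = 264,000/409,000 = 64.5% ≤ 90%
Reserves: 22,730 ÷ 1,910 = 11.9 months (meets 2-month minimum)
Employment 71 ≥ 12 months
All requirements met. Score 783 falls in the 760 or above tier → 10.1%.

Approved at 10.1%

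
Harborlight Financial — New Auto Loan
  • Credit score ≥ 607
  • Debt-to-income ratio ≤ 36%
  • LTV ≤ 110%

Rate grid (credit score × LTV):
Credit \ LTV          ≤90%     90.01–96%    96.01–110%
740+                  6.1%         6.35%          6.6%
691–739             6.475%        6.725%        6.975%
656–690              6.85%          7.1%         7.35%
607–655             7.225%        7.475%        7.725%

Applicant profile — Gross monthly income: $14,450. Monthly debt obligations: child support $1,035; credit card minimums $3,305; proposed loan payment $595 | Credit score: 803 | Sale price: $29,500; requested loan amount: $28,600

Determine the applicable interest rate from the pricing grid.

6.6%

Credit score 803 ≥ 607; Total monthly debts = (1,035 + 3,305 + 595) = 4,935. DTI = 4,935/14,450 = 34.2% ≤ 36%
Loan-to-value = 28,600/29,500 = 96.9% — pass (110% max)
Row: 803 falls in 740+. Column: 96.9% falls in 96.01–110%. Rate = 6.6%.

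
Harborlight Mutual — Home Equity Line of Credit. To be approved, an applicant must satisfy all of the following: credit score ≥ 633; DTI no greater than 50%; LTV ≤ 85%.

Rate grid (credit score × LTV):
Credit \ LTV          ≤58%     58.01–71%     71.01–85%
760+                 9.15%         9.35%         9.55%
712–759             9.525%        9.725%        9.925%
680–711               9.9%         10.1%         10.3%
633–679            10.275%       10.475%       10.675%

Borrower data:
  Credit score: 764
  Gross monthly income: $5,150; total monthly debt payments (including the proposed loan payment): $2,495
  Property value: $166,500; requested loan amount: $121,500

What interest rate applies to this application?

9.55%

Credit score 764 ≥ 633; DTI = 2,495/5,150 = 48.4% ≤ 50%
LTV: 121,500 ÷ 166,500 = 73%, within 85% cap
Credit 764 → row 760+; LTV 73% → column 71.01–85%. Grid cell → 9.55%.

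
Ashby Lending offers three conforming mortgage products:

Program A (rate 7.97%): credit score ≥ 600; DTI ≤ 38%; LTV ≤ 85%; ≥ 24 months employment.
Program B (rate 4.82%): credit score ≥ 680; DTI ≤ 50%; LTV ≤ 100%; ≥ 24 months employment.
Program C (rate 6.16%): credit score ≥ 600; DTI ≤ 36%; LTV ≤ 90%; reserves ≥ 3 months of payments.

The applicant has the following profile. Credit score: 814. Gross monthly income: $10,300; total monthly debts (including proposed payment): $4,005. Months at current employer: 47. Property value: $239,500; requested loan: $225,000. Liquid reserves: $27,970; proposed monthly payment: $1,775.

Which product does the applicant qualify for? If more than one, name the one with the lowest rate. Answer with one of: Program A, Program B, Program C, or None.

Program B

DTI = 4,005/10,300 = 38.9%.
LTV = 225,000/239,500 = 93.9%.
Reserves = 27,970/1,775 = 15.8 months.
Program A: score 814 ≥ 600; DTI 38.9% > 38%; LTV 93.9% > 85%; employment 47 ≥ 24 mo → does not qualify.
Program B: score 814 ≥ 680; DTI 38.9% ≤ 50%; LTV 93.9% ≤ 100%; employment 47 ≥ 24 mo → qualifies.
Program C: score 814 ≥ 600; DTI 38.9% > 36%; LTV 93.9% > 90%; reserves 15.8 ≥ 3 mo → does not qualify.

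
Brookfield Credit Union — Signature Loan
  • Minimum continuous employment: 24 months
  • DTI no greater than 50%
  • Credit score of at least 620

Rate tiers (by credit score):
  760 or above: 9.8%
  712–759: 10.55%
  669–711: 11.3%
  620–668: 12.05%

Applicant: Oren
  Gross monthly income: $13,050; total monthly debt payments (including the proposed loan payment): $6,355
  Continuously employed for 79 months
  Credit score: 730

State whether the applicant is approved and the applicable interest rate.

Credit score 730 ≥ 620 (meets minimum)
DTI: 6,355 ÷ 13,050 = 48.7%, within the 50% cap
Employment 79 ≥ 24 months
All requirements met. Score 730 falls in the 712–759 tier → 10.55%.

Approved at 10.55%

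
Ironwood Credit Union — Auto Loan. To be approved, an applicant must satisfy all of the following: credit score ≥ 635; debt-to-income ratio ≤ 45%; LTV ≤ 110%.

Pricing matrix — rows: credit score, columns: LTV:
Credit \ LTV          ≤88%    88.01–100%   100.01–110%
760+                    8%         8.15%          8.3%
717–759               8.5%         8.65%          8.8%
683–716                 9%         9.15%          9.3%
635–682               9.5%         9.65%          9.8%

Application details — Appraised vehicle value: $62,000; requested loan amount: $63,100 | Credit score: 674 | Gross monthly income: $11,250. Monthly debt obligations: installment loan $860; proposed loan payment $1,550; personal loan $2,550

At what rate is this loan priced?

9.8%

Credit score 674 ≥ 635; Total monthly debts = (860 + 1,550 + 2,550) = 4,960. DTI: 4,960 ÷ 11,250 = 44.1%, within the 45% cap
Loan-to-value = 63,100/62,000 = 101.8% — pass (110% max)
Credit 674 → row 635–682; LTV 101.8% → column 100.01–110%. Grid cell → 9.8%.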